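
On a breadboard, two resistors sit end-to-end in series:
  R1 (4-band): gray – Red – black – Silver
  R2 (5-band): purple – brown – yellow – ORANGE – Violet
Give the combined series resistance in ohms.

R1: grey, red → 82; black ×1 → 82 Ω.
R2: violet, brown, yellow → 714; orange ×10^3 → 714000 Ω.
Series: 82 + 714000 = 714082 Ω.

714082 Ω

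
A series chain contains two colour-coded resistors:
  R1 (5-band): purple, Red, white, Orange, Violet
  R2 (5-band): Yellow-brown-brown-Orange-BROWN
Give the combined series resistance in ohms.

1140000 Ω

R1: violet, red, white → 729; orange ×10^3 → 729000 Ω.
R2: yellow, brown, brown → 411; orange ×10^3 → 411000 Ω.
Series: 729000 + 411000 = 1140000 Ω.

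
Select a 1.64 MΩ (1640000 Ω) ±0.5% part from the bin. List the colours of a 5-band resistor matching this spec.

1640000 Ω = 164 × 10^4.
1 → brown
6 → blue
4 → yellow
Multiplier 10^4 → yellow.
±0.5% tolerance → green.

brown, blue, yellow, yellow, green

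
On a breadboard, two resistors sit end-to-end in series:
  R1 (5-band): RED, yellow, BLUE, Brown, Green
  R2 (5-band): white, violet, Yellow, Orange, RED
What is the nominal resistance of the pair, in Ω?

976460 Ω

R1: red, yellow, blue → 246; brown ×10 → 2460 Ω.
R2: white, violet, yellow → 974; orange ×10^3 → 974000 Ω.
Series: 2460 + 974000 = 976460 Ω.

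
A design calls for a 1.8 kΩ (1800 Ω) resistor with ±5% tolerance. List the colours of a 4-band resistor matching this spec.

brown, grey, red, gold

1800 Ω = 18 × 10^2.
1 → brown
8 → grey
Multiplier 10^2 → red.
±5% tolerance → gold.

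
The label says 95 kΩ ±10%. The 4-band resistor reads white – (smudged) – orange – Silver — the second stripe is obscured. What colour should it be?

95000 Ω = 95 × 10^3.
The second band gives digit 5 of the significand, and 5 is green.

green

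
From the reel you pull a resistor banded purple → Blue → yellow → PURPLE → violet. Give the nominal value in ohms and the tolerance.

7640000000 Ω ±0.1%

Violet → 7 (first significant figure)
Blue → 6 (second significant figure)
Yellow → 4 (third significant figure)
Violet → ×10^7 multiplier
Violet → ±0.1% tolerance
764 × 10000000 = 7640000000 Ω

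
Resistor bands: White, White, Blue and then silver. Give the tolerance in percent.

The last band, silver, is the tolerance band.
Silver corresponds to ±10%.

±10%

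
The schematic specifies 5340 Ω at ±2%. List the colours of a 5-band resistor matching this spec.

green, orange, yellow, brown, red

5340 Ω = 534 × 10^1.
5 → green
3 → orange
4 → yellow
Multiplier 10^1 → brown.
±2% tolerance → red.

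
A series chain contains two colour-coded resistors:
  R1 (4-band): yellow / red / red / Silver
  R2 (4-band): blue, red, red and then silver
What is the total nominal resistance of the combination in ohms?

R1: yellow, red → 42; red ×10^2 → 4200 Ω.
R2: blue, red → 62; red ×10^2 → 6200 Ω.
Series: 4200 + 6200 = 10400 Ω.

10400 Ω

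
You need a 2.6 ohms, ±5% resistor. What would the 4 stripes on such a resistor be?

2.6 Ω = 26 × 10^-1.
2 → red
6 → blue
Multiplier 10^-1 → gold.
±5% tolerance → gold.

red, blue, gold, gold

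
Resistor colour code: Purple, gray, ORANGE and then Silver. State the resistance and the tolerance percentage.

78000 Ω ±10%

Violet → 7 (first significant figure)
Grey → 8 (second significant figure)
Orange → ×10^3 multiplier
Silver → ±10% tolerance
78 × 1000 = 78000 Ω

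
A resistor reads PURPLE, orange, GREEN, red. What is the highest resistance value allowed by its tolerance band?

7446000 Ω

Violet → 7 (first significant figure)
Orange → 3 (second significant figure)
Green → ×10^5 multiplier
Red → ±2% tolerance
73 × 100000 = 7300000 Ω
Highest = 7300000 × (1 + 2/100) = 7446000 Ω.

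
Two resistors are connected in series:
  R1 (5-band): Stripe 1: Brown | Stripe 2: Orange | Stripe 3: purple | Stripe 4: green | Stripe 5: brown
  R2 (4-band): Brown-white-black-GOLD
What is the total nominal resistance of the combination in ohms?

R1: brown, orange, violet → 137; green ×10^5 → 13700000 Ω.
R2: brown, white → 19; black ×1 → 19 Ω.
Series: 13700000 + 19 = 13700019 Ω.

13700019 Ω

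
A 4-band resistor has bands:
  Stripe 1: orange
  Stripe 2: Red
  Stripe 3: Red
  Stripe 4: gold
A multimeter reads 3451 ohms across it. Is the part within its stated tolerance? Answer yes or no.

no

Orange → 3 (first significant figure)
Red → 2 (second significant figure)
Red → ×10^2 multiplier
Gold → ±5% tolerance
32 × 100 = 3200 Ω
Allowed range: 3040 Ω to 3360 Ω.
3451 ohms lies outside that range.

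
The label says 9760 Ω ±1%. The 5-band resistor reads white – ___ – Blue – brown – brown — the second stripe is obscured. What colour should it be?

violet

9760 Ω = 976 × 10^1.
The second band gives digit 7 of the significand, and 7 is violet.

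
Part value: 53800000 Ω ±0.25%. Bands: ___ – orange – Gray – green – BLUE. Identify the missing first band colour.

green

53800000 Ω = 538 × 10^5.
The first band gives digit 5 of the significand, and 5 is green.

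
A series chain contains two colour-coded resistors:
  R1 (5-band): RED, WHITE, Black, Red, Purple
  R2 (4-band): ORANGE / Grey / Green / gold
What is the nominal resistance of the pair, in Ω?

R1: red, white, black → 290; red ×10^2 → 29000 Ω.
R2: orange, grey → 38; green ×10^5 → 3800000 Ω.
Series: 29000 + 3800000 = 3829000 Ω.

3829000 Ω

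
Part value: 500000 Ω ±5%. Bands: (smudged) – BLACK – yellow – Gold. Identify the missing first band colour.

green

500000 Ω = 50 × 10^4.
The first band gives digit 5 of the significand, and 5 is green.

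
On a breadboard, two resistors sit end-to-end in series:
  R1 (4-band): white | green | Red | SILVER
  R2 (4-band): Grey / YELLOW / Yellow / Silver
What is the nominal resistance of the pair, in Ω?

849500 Ω

R1: white, green → 95; red ×10^2 → 9500 Ω.
R2: grey, yellow → 84; yellow ×10^4 → 840000 Ω.
Series: 9500 + 840000 = 849500 Ω.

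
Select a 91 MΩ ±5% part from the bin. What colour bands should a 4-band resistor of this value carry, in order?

white, brown, blue, gold

91000000 Ω = 91 × 10^6.
9 → white
1 → brown
Multiplier 10^6 → blue.
±5% tolerance → gold.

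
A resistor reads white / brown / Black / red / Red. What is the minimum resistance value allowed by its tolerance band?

White → 9 (first significant figure)
Brown → 1 (second significant figure)
Black → 0 (third significant figure)
Red → ×10^2 multiplier
Red → ±2% tolerance
910 × 100 = 91000 Ω
Minimum = 91000 × (1 − 2/100) = 89180 Ω.

89180 Ω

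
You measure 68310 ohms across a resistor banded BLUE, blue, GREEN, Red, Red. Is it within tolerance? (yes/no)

Blue → 6 (first significant figure)
Blue → 6 (second significant figure)
Green → 5 (third significant figure)
Red → ×10^2 multiplier
Red → ±2% tolerance
665 × 100 = 66500 Ω
Allowed range: 65170 Ω to 67830 Ω.
68310 ohms lies outside that range.

no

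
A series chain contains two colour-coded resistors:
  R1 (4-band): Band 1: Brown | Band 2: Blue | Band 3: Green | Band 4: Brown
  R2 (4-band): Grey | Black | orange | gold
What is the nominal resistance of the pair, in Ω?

1680000 Ω

R1: brown, blue → 16; green ×10^5 → 1600000 Ω.
R2: grey, black → 80; orange ×10^3 → 80000 Ω.
Series: 1600000 + 80000 = 1680000 Ω.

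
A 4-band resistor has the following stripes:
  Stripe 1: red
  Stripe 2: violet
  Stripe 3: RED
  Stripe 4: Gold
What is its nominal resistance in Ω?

2700 Ω

Red → 2 (first significant figure)
Violet → 7 (second significant figure)
Red → ×10^2 multiplier
27 × 100 = 2700 Ω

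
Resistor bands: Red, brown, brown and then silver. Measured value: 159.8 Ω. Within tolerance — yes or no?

Red → 2 (first significant figure)
Brown → 1 (second significant figure)
Brown → ×10 multiplier
Silver → ±10% tolerance
21 × 10 = 210 Ω
Allowed range: 189 Ω to 231 Ω.
159.8 Ω lies outside that range.

no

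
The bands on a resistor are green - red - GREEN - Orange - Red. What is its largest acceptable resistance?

Green → 5 (first significant figure)
Red → 2 (second significant figure)
Green → 5 (third significant figure)
Orange → ×10^3 multiplier
Red → ±2% tolerance
525 × 1000 = 525000 Ω
Largest = 525000 × (1 + 2/100) = 535500 Ω.

535500 Ω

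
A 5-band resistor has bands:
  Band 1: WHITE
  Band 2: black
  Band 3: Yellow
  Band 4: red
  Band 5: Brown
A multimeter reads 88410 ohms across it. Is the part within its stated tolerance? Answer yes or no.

no

White → 9 (first significant figure)
Black → 0 (second significant figure)
Yellow → 4 (third significant figure)
Red → ×10^2 multiplier
Brown → ±1% tolerance
904 × 100 = 90400 Ω
Allowed range: 89496 Ω to 91304 Ω.
88410 ohms lies outside that range.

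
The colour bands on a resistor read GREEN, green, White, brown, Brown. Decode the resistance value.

5590 Ω

Green → 5 (first significant figure)
Green → 5 (second significant figure)
White → 9 (third significant figure)
Brown → ×10 multiplier
559 × 10 = 5590 Ω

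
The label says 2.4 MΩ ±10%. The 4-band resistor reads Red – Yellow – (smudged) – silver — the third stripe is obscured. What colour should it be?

green

2400000 Ω = 24 × 10^5.
The third band is the multiplier, 10^5, which is green.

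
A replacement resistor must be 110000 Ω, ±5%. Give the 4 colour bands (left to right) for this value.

110000 Ω = 11 × 10^4.
1 → brown
1 → brown
Multiplier 10^4 → yellow.
±5% tolerance → gold.

brown, brown, yellow, gold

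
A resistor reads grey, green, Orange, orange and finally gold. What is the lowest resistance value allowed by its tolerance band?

Grey → 8 (first significant figure)
Green → 5 (second significant figure)
Orange → 3 (third significant figure)
Orange → ×10^3 multiplier
Gold → ±5% tolerance
853 × 1000 = 853000 Ω
Lowest = 853000 × (1 − 5/100) = 810350 Ω.

810350 Ω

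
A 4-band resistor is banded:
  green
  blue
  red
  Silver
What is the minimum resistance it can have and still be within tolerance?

Green → 5 (first significant figure)
Blue → 6 (second significant figure)
Red → ×10^2 multiplier
Silver → ±10% tolerance
56 × 100 = 5600 Ω
Minimum = 5600 × (1 − 10/100) = 5040 Ω.

5040 Ω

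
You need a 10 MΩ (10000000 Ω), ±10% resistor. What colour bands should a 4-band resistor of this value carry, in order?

brown, black, blue, silver

10000000 Ω = 10 × 10^6.
1 → brown
0 → black
Multiplier 10^6 → blue.
±10% tolerance → silver.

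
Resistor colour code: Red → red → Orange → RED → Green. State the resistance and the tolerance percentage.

Red → 2 (first significant figure)
Red → 2 (second significant figure)
Orange → 3 (third significant figure)
Red → ×10^2 multiplier
Green → ±0.5% tolerance
223 × 100 = 22300 Ω

22300 Ω ±0.5%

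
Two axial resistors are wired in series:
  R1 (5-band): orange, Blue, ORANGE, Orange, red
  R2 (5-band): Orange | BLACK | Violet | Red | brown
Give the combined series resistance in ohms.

R1: orange, blue, orange → 363; orange ×10^3 → 363000 Ω.
R2: orange, black, violet → 307; red ×10^2 → 30700 Ω.
Series: 363000 + 30700 = 393700 Ω.

393700 Ω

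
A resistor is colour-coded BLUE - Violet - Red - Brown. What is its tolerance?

±1%

The last band, brown, is the tolerance band.
Brown corresponds to ±1%.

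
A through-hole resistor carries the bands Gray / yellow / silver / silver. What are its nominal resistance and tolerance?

0.84 Ω ±10%

Grey → 8 (first significant figure)
Yellow → 4 (second significant figure)
Silver → ×0.01 multiplier
Silver → ±10% tolerance
84 × 0.01 = 0.84 Ω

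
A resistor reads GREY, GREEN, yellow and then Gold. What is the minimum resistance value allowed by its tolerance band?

807500 Ω

Grey → 8 (first significant figure)
Green → 5 (second significant figure)
Yellow → ×10^4 multiplier
Gold → ±5% tolerance
85 × 10000 = 850000 Ω
Minimum = 850000 × (1 − 5/100) = 807500 Ω.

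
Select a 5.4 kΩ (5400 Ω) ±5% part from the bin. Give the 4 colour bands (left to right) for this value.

5400 Ω = 54 × 10^2.
5 → green
4 → yellow
Multiplier 10^2 → red.
±5% tolerance → gold.

green, yellow, red, gold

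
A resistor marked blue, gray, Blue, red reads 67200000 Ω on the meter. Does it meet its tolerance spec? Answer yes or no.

yes

Blue → 6 (first significant figure)
Grey → 8 (second significant figure)
Blue → ×10^6 multiplier
Red → ±2% tolerance
68 × 1000000 = 68000000 Ω
Allowed range: 66640000 Ω to 69360000 Ω.
67200000 Ω lies inside that range.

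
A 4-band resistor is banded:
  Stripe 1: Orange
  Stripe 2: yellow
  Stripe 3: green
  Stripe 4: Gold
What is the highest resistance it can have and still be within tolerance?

3570000 Ω

Orange → 3 (first significant figure)
Yellow → 4 (second significant figure)
Green → ×10^5 multiplier
Gold → ±5% tolerance
34 × 100000 = 3400000 Ω
Highest = 3400000 × (1 + 5/100) = 3570000 Ω.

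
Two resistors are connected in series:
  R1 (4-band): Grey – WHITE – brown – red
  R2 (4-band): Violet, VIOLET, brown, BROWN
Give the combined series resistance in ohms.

R1: grey, white → 89; brown ×10 → 890 Ω.
R2: violet, violet → 77; brown ×10 → 770 Ω.
Series: 890 + 770 = 1660 Ω.

1660 Ω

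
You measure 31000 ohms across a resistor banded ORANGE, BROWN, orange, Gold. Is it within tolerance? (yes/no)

yes

Orange → 3 (first significant figure)
Brown → 1 (second significant figure)
Orange → ×10^3 multiplier
Gold → ±5% tolerance
31 × 1000 = 31000 Ω
Allowed range: 29450 Ω to 32550 Ω.
31000 ohms lies inside that range.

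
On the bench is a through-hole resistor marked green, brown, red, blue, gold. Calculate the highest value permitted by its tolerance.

537600000 Ω

Green → 5 (first significant figure)
Brown → 1 (second significant figure)
Red → 2 (third significant figure)
Blue → ×10^6 multiplier
Gold → ±5% tolerance
512 × 1000000 = 512000000 Ω
Highest = 512000000 × (1 + 5/100) = 537600000 Ω.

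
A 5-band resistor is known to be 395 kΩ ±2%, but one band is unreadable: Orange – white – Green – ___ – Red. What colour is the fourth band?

395000 Ω = 395 × 10^3.
The fourth band is the multiplier, 10^3, which is orange.

orange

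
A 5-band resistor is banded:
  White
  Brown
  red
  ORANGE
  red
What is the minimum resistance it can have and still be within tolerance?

White → 9 (first significant figure)
Brown → 1 (second significant figure)
Red → 2 (third significant figure)
Orange → ×10^3 multiplier
Red → ±2% tolerance
912 × 1000 = 912000 Ω
Minimum = 912000 × (1 − 2/100) = 893760 Ω.

893760 Ω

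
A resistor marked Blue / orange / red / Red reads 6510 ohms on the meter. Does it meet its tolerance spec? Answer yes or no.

no

Blue → 6 (first significant figure)
Orange → 3 (second significant figure)
Red → ×10^2 multiplier
Red → ±2% tolerance
63 × 100 = 6300 Ω
Allowed range: 6174 Ω to 6426 Ω.
6510 ohms lies outside that range.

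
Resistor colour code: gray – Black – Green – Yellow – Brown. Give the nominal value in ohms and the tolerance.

8050000 Ω ±1%

Grey → 8 (first significant figure)
Black → 0 (second significant figure)
Green → 5 (third significant figure)
Yellow → ×10^4 multiplier
Brown → ±1% tolerance
805 × 10000 = 8050000 Ω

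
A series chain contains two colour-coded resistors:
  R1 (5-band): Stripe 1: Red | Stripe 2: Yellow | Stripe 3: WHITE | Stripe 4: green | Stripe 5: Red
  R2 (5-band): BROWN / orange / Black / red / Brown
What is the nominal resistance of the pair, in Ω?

R1: red, yellow, white → 249; green ×10^5 → 24900000 Ω.
R2: brown, orange, black → 130; red ×10^2 → 13000 Ω.
Series: 24900000 + 13000 = 24913000 Ω.

24913000 Ω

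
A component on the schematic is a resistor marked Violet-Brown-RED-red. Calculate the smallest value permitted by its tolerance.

6958 Ω

Violet → 7 (first significant figure)
Brown → 1 (second significant figure)
Red → ×10^2 multiplier
Red → ±2% tolerance
71 × 100 = 7100 Ω
Smallest = 7100 × (1 − 2/100) = 6958 Ω.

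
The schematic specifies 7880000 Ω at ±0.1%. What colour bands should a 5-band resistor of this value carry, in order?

violet, grey, grey, yellow, violet

7880000 Ω = 788 × 10^4.
7 → violet
8 → grey
8 → grey
Multiplier 10^4 → yellow.
±0.1% tolerance → violet.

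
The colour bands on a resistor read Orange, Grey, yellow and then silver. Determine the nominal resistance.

Orange → 3 (first significant figure)
Grey → 8 (second significant figure)
Yellow → ×10^4 multiplier
38 × 10000 = 380000 Ω

380000 Ω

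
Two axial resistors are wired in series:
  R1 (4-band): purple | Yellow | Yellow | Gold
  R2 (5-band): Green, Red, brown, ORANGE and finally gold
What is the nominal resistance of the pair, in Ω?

R1: violet, yellow → 74; yellow ×10^4 → 740000 Ω.
R2: green, red, brown → 521; orange ×10^3 → 521000 Ω.
Series: 740000 + 521000 = 1261000 Ω.

1261000 Ω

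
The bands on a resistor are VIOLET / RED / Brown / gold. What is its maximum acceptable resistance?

Violet → 7 (first significant figure)
Red → 2 (second significant figure)
Brown → ×10 multiplier
Gold → ±5% tolerance
72 × 10 = 720 Ω
Maximum = 720 × (1 + 5/100) = 756 Ω.

756 Ω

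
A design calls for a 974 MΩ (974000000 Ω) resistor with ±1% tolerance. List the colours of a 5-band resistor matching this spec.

974000000 Ω = 974 × 10^6.
9 → white
7 → violet
4 → yellow
Multiplier 10^6 → blue.
±1% tolerance → brown.

white, violet, yellow, blue, brown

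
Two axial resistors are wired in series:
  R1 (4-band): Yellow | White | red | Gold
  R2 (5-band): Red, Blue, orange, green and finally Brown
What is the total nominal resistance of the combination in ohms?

26304900 Ω

R1: yellow, white → 49; red ×10^2 → 4900 Ω.
R2: red, blue, orange → 263; green ×10^5 → 26300000 Ω.
Series: 4900 + 26300000 = 26304900 Ω.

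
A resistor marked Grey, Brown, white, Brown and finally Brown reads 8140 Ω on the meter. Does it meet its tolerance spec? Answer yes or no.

Grey → 8 (first significant figure)
Brown → 1 (second significant figure)
White → 9 (third significant figure)
Brown → ×10 multiplier
Brown → ±1% tolerance
819 × 10 = 8190 Ω
Allowed range: 8108.1 Ω to 8271.9 Ω.
8140 Ω lies inside that range.

yes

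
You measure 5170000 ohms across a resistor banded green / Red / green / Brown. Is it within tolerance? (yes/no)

yes

Green → 5 (first significant figure)
Red → 2 (second significant figure)
Green → ×10^5 multiplier
Brown → ±1% tolerance
52 × 100000 = 5200000 Ω
Allowed range: 5148000 Ω to 5252000 Ω.
5170000 ohms lies inside that range.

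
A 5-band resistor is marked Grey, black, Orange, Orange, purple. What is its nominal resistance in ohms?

Grey → 8 (first significant figure)
Black → 0 (second significant figure)
Orange → 3 (third significant figure)
Orange → ×10^3 multiplier
803 × 1000 = 803000 Ω

803000 Ω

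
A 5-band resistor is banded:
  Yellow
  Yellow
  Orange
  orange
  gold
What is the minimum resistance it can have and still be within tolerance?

Yellow → 4 (first significant figure)
Yellow → 4 (second significant figure)
Orange → 3 (third significant figure)
Orange → ×10^3 multiplier
Gold → ±5% tolerance
443 × 1000 = 443000 Ω
Minimum = 443000 × (1 − 5/100) = 420850 Ω.

420850 Ω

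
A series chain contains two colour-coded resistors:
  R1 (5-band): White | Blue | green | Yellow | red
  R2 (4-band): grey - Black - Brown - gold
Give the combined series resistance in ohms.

R1: white, blue, green → 965; yellow ×10^4 → 9650000 Ω.
R2: grey, black → 80; brown ×10 → 800 Ω.
Series: 9650000 + 800 = 9650800 Ω.

9650800 Ω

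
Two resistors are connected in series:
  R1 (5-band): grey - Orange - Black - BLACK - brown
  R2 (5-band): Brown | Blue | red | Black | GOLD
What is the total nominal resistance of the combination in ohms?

992 Ω

R1: grey, orange, black → 830; black ×1 → 830 Ω.
R2: brown, blue, red → 162; black ×1 → 162 Ω.
Series: 830 + 162 = 992 Ω.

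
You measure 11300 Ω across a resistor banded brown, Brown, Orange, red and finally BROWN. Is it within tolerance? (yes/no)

yes

Brown → 1 (first significant figure)
Brown → 1 (second significant figure)
Orange → 3 (third significant figure)
Red → ×10^2 multiplier
Brown → ±1% tolerance
113 × 100 = 11300 Ω
Allowed range: 11187 Ω to 11413 Ω.
11300 Ω lies inside that range.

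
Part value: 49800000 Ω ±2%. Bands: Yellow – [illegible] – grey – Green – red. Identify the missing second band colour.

white

49800000 Ω = 498 × 10^5.
The second band gives digit 9 of the significand, and 9 is white.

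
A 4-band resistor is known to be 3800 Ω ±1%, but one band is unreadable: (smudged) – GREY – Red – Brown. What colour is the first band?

3800 Ω = 38 × 10^2.
The first band gives digit 3 of the significand, and 3 is orange.

orange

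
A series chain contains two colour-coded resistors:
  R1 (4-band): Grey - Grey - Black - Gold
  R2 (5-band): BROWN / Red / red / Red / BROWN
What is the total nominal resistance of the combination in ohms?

12288 Ω

R1: grey, grey → 88; black ×1 → 88 Ω.
R2: brown, red, red → 122; red ×10^2 → 12200 Ω.
Series: 88 + 12200 = 12288 Ω.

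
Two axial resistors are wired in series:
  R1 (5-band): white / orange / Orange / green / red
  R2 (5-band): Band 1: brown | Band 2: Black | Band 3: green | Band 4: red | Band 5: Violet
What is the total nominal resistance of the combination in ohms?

R1: white, orange, orange → 933; green ×10^5 → 93300000 Ω.
R2: brown, black, green → 105; red ×10^2 → 10500 Ω.
Series: 93300000 + 10500 = 93310500 Ω.

93310500 Ω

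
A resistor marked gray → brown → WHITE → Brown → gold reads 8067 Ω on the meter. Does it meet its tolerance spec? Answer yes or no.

yes

Grey → 8 (first significant figure)
Brown → 1 (second significant figure)
White → 9 (third significant figure)
Brown → ×10 multiplier
Gold → ±5% tolerance
819 × 10 = 8190 Ω
Allowed range: 7780.5 Ω to 8599.5 Ω.
8067 Ω lies inside that range.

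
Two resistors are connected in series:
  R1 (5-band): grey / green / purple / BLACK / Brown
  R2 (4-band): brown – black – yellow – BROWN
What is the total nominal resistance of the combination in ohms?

R1: grey, green, violet → 857; black ×1 → 857 Ω.
R2: brown, black → 10; yellow ×10^4 → 100000 Ω.
Series: 857 + 100000 = 100857 Ω.

100857 Ω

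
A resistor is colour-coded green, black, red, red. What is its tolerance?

The last band, red, is the tolerance band.
Red corresponds to ±2%.

±2%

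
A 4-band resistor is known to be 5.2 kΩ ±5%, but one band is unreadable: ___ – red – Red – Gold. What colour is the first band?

green

5200 Ω = 52 × 10^2.
The first band gives digit 5 of the significand, and 5 is green.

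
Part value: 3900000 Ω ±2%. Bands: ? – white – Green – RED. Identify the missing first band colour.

3900000 Ω = 39 × 10^5.
The first band gives digit 3 of the significand, and 3 is orange.

orange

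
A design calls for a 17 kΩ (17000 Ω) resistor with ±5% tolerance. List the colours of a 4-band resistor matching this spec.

17000 Ω = 17 × 10^3.
1 → brown
7 → violet
Multiplier 10^3 → orange.
±5% tolerance → gold.

brown, violet, orange, gold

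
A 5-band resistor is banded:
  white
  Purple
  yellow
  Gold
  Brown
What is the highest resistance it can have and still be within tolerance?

White → 9 (first significant figure)
Violet → 7 (second significant figure)
Yellow → 4 (third significant figure)
Gold → ×0.1 multiplier
Brown → ±1% tolerance
974 × 0.1 = 97.4 Ω
Highest = 97.4 × (1 + 1/100) = 98.374 Ω.

98.374 Ω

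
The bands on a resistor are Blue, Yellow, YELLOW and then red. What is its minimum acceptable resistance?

627200 Ω

Blue → 6 (first significant figure)
Yellow → 4 (second significant figure)
Yellow → ×10^4 multiplier
Red → ±2% tolerance
64 × 10000 = 640000 Ω
Minimum = 640000 × (1 − 2/100) = 627200 Ω.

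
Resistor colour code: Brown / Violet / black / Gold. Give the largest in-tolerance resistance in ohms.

Brown → 1 (first significant figure)
Violet → 7 (second significant figure)
Black → ×1 multiplier
Gold → ±5% tolerance
17 × 1 = 17 Ω
Largest = 17 × (1 + 5/100) = 17.85 Ω.

17.85 Ω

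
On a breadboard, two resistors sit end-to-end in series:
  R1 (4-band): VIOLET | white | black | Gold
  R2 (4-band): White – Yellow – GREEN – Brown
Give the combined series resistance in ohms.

9400079 Ω

R1: violet, white → 79; black ×1 → 79 Ω.
R2: white, yellow → 94; green ×10^5 → 9400000 Ω.
Series: 79 + 9400000 = 9400079 Ω.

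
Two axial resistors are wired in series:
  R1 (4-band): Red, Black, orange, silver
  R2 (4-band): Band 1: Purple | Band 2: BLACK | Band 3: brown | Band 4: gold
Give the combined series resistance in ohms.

20700 Ω

R1: red, black → 20; orange ×10^3 → 20000 Ω.
R2: violet, black → 70; brown ×10 → 700 Ω.
Series: 20000 + 700 = 20700 Ω.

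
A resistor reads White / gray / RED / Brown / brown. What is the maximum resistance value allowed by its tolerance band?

9918.2 Ω

White → 9 (first significant figure)
Grey → 8 (second significant figure)
Red → 2 (third significant figure)
Brown → ×10 multiplier
Brown → ±1% tolerance
982 × 10 = 9820 Ω
Maximum = 9820 × (1 + 1/100) = 9918.2 Ω.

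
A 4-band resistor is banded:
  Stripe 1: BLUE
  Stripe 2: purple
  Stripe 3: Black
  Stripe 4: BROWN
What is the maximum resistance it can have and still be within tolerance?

67.67 Ω

Blue → 6 (first significant figure)
Violet → 7 (second significant figure)
Black → ×1 multiplier
Brown → ±1% tolerance
67 × 1 = 67 Ω
Maximum = 67 × (1 + 1/100) = 67.67 Ω.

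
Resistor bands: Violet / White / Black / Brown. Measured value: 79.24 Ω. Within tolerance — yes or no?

yes

Violet → 7 (first significant figure)
White → 9 (second significant figure)
Black → ×1 multiplier
Brown → ±1% tolerance
79 × 1 = 79 Ω
Allowed range: 78.21 Ω to 79.79 Ω.
79.24 Ω lies inside that range.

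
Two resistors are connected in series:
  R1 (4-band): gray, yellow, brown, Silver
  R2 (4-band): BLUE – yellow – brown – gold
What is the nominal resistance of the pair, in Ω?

1480 Ω

R1: grey, yellow → 84; brown ×10 → 840 Ω.
R2: blue, yellow → 64; brown ×10 → 640 Ω.
Series: 840 + 640 = 1480 Ω.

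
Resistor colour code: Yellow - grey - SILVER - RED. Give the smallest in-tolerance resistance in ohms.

Yellow → 4 (first significant figure)
Grey → 8 (second significant figure)
Silver → ×0.01 multiplier
Red → ±2% tolerance
48 × 0.01 = 0.48 Ω
Smallest = 0.48 × (1 − 2/100) = 0.4704 Ω.

0.4704 Ω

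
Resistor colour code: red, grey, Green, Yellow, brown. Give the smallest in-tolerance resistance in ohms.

2821500 Ω

Red → 2 (first significant figure)
Grey → 8 (second significant figure)
Green → 5 (third significant figure)
Yellow → ×10^4 multiplier
Brown → ±1% tolerance
285 × 10000 = 2850000 Ω
Smallest = 2850000 × (1 − 1/100) = 2821500 Ω.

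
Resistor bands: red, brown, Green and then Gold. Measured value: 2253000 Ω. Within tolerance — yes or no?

Red → 2 (first significant figure)
Brown → 1 (second significant figure)
Green → ×10^5 multiplier
Gold → ±5% tolerance
21 × 100000 = 2100000 Ω
Allowed range: 1995000 Ω to 2205000 Ω.
2253000 Ω lies outside that range.

no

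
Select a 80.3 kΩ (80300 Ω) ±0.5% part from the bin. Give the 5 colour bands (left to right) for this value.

80300 Ω = 803 × 10^2.
8 → grey
0 → black
3 → orange
Multiplier 10^2 → red.
±0.5% tolerance → green.

grey, black, orange, red, green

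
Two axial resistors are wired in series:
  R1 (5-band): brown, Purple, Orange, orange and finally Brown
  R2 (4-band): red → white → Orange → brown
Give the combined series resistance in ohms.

R1: brown, violet, orange → 173; orange ×10^3 → 173000 Ω.
R2: red, white → 29; orange ×10^3 → 29000 Ω.
Series: 173000 + 29000 = 202000 Ω.

202000 Ω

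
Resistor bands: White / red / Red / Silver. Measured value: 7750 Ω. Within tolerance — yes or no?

no

White → 9 (first significant figure)
Red → 2 (second significant figure)
Red → ×10^2 multiplier
Silver → ±10% tolerance
92 × 100 = 9200 Ω
Allowed range: 8280 Ω to 10120 Ω.
7750 Ω lies outside that range.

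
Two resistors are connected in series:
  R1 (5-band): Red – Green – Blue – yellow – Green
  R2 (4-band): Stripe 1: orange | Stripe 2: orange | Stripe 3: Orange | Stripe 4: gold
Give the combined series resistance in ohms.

2593000 Ω

R1: red, green, blue → 256; yellow ×10^4 → 2560000 Ω.
R2: orange, orange → 33; orange ×10^3 → 33000 Ω.
Series: 2560000 + 33000 = 2593000 Ω.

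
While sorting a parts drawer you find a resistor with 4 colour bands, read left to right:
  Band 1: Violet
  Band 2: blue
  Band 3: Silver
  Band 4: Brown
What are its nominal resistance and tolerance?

Violet → 7 (first significant figure)
Blue → 6 (second significant figure)
Silver → ×0.01 multiplier
Brown → ±1% tolerance
76 × 0.01 = 0.76 Ω

0.76 Ω ±1%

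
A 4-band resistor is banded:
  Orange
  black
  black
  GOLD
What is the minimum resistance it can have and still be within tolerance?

Orange → 3 (first significant figure)
Black → 0 (second significant figure)
Black → ×1 multiplier
Gold → ±5% tolerance
30 × 1 = 30 Ω
Minimum = 30 × (1 − 5/100) = 28.5 Ω.

28.5 Ω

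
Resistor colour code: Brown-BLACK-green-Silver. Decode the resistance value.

1000000 Ω

Brown → 1 (first significant figure)
Black → 0 (second significant figure)
Green → ×10^5 multiplier
10 × 100000 = 1000000 Ω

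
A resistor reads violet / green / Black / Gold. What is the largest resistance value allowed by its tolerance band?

Violet → 7 (first significant figure)
Green → 5 (second significant figure)
Black → ×1 multiplier
Gold → ±5% tolerance
75 × 1 = 75 Ω
Largest = 75 × (1 + 5/100) = 78.75 Ω.

78.75 Ω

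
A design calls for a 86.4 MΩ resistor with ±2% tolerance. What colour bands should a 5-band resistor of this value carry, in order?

86400000 Ω = 864 × 10^5.
8 → grey
6 → blue
4 → yellow
Multiplier 10^5 → green.
±2% tolerance → red.

grey, blue, yellow, green, red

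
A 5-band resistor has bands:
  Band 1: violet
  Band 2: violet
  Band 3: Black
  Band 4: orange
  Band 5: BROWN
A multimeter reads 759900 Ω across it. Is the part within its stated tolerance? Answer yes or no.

Violet → 7 (first significant figure)
Violet → 7 (second significant figure)
Black → 0 (third significant figure)
Orange → ×10^3 multiplier
Brown → ±1% tolerance
770 × 1000 = 770000 Ω
Allowed range: 762300 Ω to 777700 Ω.
759900 Ω lies outside that range.

no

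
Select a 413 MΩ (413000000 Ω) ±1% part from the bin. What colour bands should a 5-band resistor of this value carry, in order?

yellow, brown, orange, blue, brown

413000000 Ω = 413 × 10^6.
4 → yellow
1 → brown
3 → orange
Multiplier 10^6 → blue.
±1% tolerance → brown.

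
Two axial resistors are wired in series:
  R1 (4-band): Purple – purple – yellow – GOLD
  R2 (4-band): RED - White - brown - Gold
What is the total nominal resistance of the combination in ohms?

R1: violet, violet → 77; yellow ×10^4 → 770000 Ω.
R2: red, white → 29; brown ×10 → 290 Ω.
Series: 770000 + 290 = 770290 Ω.

770290 Ω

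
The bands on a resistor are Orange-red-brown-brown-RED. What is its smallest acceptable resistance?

Orange → 3 (first significant figure)
Red → 2 (second significant figure)
Brown → 1 (third significant figure)
Brown → ×10 multiplier
Red → ±2% tolerance
321 × 10 = 3210 Ω
Smallest = 3210 × (1 − 2/100) = 3145.8 Ω.

3145.8 Ω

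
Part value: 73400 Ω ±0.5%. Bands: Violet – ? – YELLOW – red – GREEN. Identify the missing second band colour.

73400 Ω = 734 × 10^2.
The second band gives digit 3 of the significand, and 3 is orange.

orange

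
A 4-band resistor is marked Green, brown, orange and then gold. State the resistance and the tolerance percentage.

51000 Ω ±5%

Green → 5 (first significant figure)
Brown → 1 (second significant figure)
Orange → ×10^3 multiplier
Gold → ±5% tolerance
51 × 1000 = 51000 Ω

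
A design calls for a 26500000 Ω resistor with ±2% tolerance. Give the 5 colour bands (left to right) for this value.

26500000 Ω = 265 × 10^5.
2 → red
6 → blue
5 → green
Multiplier 10^5 → green.
±2% tolerance → red.

red, blue, green, green, red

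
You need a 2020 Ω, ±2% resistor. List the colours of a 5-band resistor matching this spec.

2020 Ω = 202 × 10^1.
2 → red
0 → black
2 → red
Multiplier 10^1 → brown.
±2% tolerance → red.

red, black, red, brown, red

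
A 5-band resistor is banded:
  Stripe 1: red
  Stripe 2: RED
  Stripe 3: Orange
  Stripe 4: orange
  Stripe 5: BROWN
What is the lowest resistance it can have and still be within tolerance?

220770 Ω

Red → 2 (first significant figure)
Red → 2 (second significant figure)
Orange → 3 (third significant figure)
Orange → ×10^3 multiplier
Brown → ±1% tolerance
223 × 1000 = 223000 Ω
Lowest = 223000 × (1 − 1/100) = 220770 Ω.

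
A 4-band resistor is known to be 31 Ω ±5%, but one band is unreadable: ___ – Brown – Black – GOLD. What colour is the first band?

orange

31 Ω = 31 × 10^0.
The first band gives digit 3 of the significand, and 3 is orange.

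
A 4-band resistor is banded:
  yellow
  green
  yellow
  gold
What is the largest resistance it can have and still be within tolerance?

Yellow → 4 (first significant figure)
Green → 5 (second significant figure)
Yellow → ×10^4 multiplier
Gold → ±5% tolerance
45 × 10000 = 450000 Ω
Largest = 450000 × (1 + 5/100) = 472500 Ω.

472500 Ω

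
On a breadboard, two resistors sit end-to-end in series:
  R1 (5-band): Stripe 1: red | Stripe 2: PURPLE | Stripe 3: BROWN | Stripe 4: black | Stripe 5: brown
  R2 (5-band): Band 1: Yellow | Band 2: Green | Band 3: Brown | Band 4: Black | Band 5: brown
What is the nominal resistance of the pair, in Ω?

R1: red, violet, brown → 271; black ×1 → 271 Ω.
R2: yellow, green, brown → 451; black ×1 → 451 Ω.
Series: 271 + 451 = 722 Ω.

722 Ω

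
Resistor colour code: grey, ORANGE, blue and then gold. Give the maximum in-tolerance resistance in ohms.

Grey → 8 (first significant figure)
Orange → 3 (second significant figure)
Blue → ×10^6 multiplier
Gold → ±5% tolerance
83 × 1000000 = 83000000 Ω
Maximum = 83000000 × (1 + 5/100) = 87150000 Ω.

87150000 Ω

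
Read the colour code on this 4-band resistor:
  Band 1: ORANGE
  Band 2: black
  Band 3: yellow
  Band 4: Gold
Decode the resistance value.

300000 Ω

Orange → 3 (first significant figure)
Black → 0 (second significant figure)
Yellow → ×10^4 multiplier
30 × 10000 = 300000 Ω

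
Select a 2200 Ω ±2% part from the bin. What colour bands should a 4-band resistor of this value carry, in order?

2200 Ω = 22 × 10^2.
2 → red
2 → red
Multiplier 10^2 → red.
±2% tolerance → red.

red, red, red, red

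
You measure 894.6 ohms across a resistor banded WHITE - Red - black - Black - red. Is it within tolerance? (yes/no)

no

White → 9 (first significant figure)
Red → 2 (second significant figure)
Black → 0 (third significant figure)
Black → ×1 multiplier
Red → ±2% tolerance
920 × 1 = 920 Ω
Allowed range: 901.6 Ω to 938.4 Ω.
894.6 ohms lies outside that range.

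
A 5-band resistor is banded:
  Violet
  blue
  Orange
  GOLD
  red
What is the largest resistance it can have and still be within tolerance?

77.826 Ω

Violet → 7 (first significant figure)
Blue → 6 (second significant figure)
Orange → 3 (third significant figure)
Gold → ×0.1 multiplier
Red → ±2% tolerance
763 × 0.1 = 76.3 Ω
Largest = 76.3 × (1 + 2/100) = 77.826 Ω.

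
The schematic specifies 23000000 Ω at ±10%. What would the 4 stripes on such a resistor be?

23000000 Ω = 23 × 10^6.
2 → red
3 → orange
Multiplier 10^6 → blue.
±10% tolerance → silver.

red, orange, blue, silver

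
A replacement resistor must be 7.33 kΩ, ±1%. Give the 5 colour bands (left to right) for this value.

7330 Ω = 733 × 10^1.
7 → violet
3 → orange
3 → orange
Multiplier 10^1 → brown.
±1% tolerance → brown.

violet, orange, orange, brown, brown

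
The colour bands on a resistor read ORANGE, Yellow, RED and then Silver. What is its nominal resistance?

3400 Ω

Orange → 3 (first significant figure)
Yellow → 4 (second significant figure)
Red → ×10^2 multiplier
34 × 100 = 3400 Ω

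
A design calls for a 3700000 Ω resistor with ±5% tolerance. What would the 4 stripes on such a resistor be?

3700000 Ω = 37 × 10^5.
3 → orange
7 → violet
Multiplier 10^5 → green.
±5% tolerance → gold.

orange, violet, green, gold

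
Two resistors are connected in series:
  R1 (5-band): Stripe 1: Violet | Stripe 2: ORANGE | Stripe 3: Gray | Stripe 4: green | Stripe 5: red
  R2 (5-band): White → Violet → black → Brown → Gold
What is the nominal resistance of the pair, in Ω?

73809700 Ω

R1: violet, orange, grey → 738; green ×10^5 → 73800000 Ω.
R2: white, violet, black → 970; brown ×10 → 9700 Ω.
Series: 73800000 + 9700 = 73809700 Ω.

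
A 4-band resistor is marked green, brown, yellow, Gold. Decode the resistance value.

Green → 5 (first significant figure)
Brown → 1 (second significant figure)
Yellow → ×10^4 multiplier
51 × 10000 = 510000 Ω

510000 Ω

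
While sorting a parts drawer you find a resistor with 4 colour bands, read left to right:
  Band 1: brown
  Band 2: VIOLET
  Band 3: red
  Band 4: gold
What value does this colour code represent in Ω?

Brown → 1 (first significant figure)
Violet → 7 (second significant figure)
Red → ×10^2 multiplier
17 × 100 = 1700 Ω

1700 Ω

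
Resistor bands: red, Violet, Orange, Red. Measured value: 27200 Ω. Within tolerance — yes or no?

yes

Red → 2 (first significant figure)
Violet → 7 (second significant figure)
Orange → ×10^3 multiplier
Red → ±2% tolerance
27 × 1000 = 27000 Ω
Allowed range: 26460 Ω to 27540 Ω.
27200 Ω lies inside that range.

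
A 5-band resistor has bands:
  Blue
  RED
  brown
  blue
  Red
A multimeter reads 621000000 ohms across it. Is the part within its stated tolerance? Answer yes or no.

yes

Blue → 6 (first significant figure)
Red → 2 (second significant figure)
Brown → 1 (third significant figure)
Blue → ×10^6 multiplier
Red → ±2% tolerance
621 × 1000000 = 621000000 Ω
Allowed range: 608580000 Ω to 633420000 Ω.
621000000 ohms lies inside that range.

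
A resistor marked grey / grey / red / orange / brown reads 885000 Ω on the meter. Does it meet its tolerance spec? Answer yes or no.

Grey → 8 (first significant figure)
Grey → 8 (second significant figure)
Red → 2 (third significant figure)
Orange → ×10^3 multiplier
Brown → ±1% tolerance
882 × 1000 = 882000 Ω
Allowed range: 873180 Ω to 890820 Ω.
885000 Ω lies inside that range.

yes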